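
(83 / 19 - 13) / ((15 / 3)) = -164 / 95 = -1.73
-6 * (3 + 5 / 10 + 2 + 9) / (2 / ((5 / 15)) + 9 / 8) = -232 / 19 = -12.21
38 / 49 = 0.78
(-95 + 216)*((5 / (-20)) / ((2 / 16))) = -242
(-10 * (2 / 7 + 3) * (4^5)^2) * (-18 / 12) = 361758720 / 7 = 51679817.14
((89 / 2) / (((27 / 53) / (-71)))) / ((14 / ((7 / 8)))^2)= -334907 / 13824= -24.23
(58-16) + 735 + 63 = 840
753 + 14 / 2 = 760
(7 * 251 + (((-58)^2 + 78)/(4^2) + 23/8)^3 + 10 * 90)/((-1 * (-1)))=10362889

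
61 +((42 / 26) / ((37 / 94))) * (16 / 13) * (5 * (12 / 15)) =507769 / 6253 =81.20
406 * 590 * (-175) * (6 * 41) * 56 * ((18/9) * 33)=-38113880112000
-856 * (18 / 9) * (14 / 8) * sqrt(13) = -2996 * sqrt(13) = -10802.23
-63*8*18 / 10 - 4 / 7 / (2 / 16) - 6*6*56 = -102472 / 35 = -2927.77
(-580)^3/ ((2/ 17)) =-1658452000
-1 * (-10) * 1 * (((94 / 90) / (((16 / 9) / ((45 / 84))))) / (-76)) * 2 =-705 / 8512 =-0.08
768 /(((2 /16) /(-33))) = -202752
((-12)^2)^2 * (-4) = -82944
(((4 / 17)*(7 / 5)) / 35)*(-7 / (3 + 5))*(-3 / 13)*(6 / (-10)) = -63 / 55250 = -0.00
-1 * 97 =-97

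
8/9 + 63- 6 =521/9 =57.89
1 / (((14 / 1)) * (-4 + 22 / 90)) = -45 / 2366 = -0.02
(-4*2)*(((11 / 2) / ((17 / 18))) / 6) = -132 / 17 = -7.76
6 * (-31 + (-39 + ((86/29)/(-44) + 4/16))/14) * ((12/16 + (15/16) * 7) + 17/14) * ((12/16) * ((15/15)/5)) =-1037098485/4001536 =-259.18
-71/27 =-2.63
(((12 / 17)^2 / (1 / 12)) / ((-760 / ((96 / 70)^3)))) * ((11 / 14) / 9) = -14598144 / 8239931875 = -0.00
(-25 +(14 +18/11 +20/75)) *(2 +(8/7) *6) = -93062/1155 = -80.57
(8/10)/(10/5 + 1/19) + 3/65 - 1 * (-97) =3800/39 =97.44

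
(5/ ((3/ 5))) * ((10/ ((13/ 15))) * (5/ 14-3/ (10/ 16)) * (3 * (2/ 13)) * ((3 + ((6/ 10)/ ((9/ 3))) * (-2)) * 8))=-373200/ 91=-4101.10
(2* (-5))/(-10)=1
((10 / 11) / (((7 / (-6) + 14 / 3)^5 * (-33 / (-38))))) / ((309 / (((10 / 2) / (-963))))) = -60800 / 1815438710547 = -0.00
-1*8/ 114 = -4/ 57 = -0.07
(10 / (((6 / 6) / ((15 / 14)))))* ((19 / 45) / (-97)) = -95 / 2037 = -0.05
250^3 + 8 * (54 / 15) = 78125144 / 5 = 15625028.80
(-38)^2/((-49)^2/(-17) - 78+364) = 24548/2461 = 9.97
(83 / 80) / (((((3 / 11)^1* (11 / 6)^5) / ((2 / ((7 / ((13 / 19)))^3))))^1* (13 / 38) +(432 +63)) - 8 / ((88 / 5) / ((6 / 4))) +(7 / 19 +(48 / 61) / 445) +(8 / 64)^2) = 10313496620856 / 15202806056510729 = 0.00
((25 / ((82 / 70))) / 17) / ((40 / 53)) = 9275 / 5576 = 1.66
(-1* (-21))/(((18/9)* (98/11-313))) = -77/2230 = -0.03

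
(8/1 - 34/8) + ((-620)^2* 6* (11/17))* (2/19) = 202968045/1292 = 157096.01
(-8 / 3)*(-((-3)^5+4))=-1912 / 3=-637.33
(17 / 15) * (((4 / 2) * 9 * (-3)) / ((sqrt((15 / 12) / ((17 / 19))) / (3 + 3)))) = -3672 * sqrt(1615) / 475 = -310.67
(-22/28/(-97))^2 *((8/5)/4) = 0.00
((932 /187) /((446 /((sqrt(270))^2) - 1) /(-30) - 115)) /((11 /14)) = -26422200 /479114383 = -0.06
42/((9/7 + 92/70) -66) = -0.66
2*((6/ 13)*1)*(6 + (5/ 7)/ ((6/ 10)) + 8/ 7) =100/ 13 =7.69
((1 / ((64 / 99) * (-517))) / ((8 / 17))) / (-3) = 51 / 24064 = 0.00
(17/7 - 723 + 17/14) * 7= -10071/2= -5035.50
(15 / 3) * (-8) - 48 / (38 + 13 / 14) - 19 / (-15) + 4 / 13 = -168589 / 4251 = -39.66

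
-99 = -99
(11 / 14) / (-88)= -1 / 112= -0.01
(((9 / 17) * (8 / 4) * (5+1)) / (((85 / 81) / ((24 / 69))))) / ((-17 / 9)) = -629856 / 564995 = -1.11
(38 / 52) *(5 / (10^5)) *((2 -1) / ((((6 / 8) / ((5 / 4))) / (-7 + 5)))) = -0.00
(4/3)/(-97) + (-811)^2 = 191396807/291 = 657720.99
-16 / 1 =-16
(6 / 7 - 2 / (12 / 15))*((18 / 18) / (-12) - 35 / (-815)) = 1817 / 27384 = 0.07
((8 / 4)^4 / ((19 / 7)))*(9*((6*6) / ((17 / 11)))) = 399168 / 323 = 1235.81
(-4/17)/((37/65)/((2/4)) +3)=-0.06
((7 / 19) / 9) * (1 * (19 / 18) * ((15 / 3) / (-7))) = -5 / 162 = -0.03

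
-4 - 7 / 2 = -7.50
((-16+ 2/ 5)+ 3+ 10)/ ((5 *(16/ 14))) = -91/ 200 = -0.46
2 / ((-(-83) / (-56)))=-112 / 83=-1.35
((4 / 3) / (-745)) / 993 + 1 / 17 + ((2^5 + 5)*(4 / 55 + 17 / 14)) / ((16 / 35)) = 1384191715369 / 13280620320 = 104.23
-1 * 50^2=-2500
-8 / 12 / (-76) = 1 / 114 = 0.01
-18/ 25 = -0.72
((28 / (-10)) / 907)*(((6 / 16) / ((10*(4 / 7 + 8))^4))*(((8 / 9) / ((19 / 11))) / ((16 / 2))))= -184877 / 134003808000000000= -0.00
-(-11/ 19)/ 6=11/ 114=0.10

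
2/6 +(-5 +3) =-5/3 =-1.67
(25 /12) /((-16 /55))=-1375 /192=-7.16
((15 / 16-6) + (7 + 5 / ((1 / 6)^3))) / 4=17311 / 64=270.48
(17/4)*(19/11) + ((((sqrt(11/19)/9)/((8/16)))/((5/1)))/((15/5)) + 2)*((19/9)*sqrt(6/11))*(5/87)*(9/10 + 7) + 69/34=79*sqrt(66)*(sqrt(209) + 2565)/1162755 + 7009/748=10.79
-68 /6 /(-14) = 17 /21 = 0.81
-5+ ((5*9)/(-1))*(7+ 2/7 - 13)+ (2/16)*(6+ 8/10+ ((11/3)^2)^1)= 641777/2520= 254.67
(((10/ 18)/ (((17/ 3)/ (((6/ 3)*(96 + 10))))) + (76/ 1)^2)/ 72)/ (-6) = -73909/ 5508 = -13.42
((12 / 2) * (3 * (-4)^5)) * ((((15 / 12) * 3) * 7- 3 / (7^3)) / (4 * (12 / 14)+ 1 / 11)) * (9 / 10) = -8212140288 / 66395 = -123686.13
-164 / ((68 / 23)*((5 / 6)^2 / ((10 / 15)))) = -22632 / 425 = -53.25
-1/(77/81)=-81/77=-1.05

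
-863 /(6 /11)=-9493 /6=-1582.17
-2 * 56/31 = -112/31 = -3.61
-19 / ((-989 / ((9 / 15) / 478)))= 57 / 2363710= 0.00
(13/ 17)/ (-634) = -13/ 10778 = -0.00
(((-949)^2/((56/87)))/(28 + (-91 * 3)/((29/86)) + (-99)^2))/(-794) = -2272216323/11630137232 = -0.20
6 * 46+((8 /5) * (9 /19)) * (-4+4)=276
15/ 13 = 1.15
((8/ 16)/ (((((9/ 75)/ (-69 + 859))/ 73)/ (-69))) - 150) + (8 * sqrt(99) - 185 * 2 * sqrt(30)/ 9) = -16580275 - 370 * sqrt(30)/ 9 + 24 * sqrt(11) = -16580420.58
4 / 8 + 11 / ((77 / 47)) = 101 / 14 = 7.21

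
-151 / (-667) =151 / 667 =0.23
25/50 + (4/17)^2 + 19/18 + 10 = 11.61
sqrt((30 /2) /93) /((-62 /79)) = -79 * sqrt(155) /1922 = -0.51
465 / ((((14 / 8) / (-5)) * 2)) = -4650 / 7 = -664.29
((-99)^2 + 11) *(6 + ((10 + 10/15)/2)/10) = 64105.07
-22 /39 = -0.56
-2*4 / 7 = -1.14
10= 10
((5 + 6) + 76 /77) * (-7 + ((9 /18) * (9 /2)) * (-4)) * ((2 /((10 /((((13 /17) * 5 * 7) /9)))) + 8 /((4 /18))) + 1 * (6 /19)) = -1584591632 /223839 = -7079.16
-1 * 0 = 0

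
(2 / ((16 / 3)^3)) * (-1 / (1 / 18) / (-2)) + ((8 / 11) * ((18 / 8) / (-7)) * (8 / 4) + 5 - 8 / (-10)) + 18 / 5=7136627 / 788480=9.05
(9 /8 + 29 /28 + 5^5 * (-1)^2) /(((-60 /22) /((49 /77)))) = -175121 /240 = -729.67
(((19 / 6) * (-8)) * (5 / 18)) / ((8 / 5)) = -475 / 108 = -4.40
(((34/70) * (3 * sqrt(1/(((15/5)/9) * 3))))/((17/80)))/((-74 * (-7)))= 24/1813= 0.01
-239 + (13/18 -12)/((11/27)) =-5867/22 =-266.68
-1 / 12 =-0.08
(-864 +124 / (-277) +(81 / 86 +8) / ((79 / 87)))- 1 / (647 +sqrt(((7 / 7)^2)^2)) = -521091682237 / 609747912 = -854.60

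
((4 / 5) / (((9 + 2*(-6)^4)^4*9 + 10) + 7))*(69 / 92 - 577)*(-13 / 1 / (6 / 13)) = 461 / 14624076963324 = 0.00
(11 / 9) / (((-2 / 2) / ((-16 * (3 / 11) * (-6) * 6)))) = -192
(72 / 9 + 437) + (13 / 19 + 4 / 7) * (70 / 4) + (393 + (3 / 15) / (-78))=3186193 / 3705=859.97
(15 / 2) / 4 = 15 / 8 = 1.88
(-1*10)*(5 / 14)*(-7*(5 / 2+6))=425 / 2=212.50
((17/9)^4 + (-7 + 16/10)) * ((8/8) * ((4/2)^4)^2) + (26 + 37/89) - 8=5532362467/2919645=1894.88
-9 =-9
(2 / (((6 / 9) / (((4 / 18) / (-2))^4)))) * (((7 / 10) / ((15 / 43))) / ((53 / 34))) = 5117 / 8693325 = 0.00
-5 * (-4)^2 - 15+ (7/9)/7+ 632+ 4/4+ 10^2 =638.11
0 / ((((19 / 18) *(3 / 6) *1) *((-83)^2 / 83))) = 0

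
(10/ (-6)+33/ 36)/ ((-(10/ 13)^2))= 507/ 400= 1.27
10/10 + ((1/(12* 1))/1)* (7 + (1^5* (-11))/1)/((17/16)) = 35/51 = 0.69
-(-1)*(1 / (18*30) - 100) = -100.00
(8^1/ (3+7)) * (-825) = -660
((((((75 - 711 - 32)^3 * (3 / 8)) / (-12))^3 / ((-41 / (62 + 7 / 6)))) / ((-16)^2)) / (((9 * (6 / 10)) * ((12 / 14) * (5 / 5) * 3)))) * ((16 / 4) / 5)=-268031286136747841050091 / 956448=-280236130073718425.94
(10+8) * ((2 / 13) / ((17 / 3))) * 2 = 216 / 221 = 0.98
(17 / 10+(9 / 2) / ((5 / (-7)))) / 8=-23 / 40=-0.58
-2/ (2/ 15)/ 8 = -15/ 8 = -1.88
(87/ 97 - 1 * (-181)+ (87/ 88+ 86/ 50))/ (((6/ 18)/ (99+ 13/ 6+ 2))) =24385395437/ 426800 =57135.42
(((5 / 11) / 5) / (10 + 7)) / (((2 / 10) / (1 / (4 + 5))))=5 / 1683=0.00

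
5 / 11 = 0.45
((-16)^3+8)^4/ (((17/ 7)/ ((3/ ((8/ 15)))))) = 10996744008660480/ 17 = 646867294627087.06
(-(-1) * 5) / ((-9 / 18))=-10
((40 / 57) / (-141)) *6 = -80 / 2679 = -0.03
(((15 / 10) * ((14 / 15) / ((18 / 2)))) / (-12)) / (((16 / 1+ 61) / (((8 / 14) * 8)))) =-8 / 10395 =-0.00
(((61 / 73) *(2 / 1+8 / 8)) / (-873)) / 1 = -61 / 21243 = -0.00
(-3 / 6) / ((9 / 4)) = -0.22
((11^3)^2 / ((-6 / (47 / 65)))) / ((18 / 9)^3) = -83263367 / 3120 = -26686.98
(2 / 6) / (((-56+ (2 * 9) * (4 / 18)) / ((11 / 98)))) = -11 / 15288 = -0.00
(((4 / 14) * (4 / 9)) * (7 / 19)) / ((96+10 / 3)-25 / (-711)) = 632 / 1342369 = 0.00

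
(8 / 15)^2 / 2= 32 / 225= 0.14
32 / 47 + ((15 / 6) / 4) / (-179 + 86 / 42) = 946361 / 1397216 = 0.68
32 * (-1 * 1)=-32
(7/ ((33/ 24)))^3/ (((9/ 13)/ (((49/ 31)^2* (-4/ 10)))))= -10963004416/ 57559095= -190.47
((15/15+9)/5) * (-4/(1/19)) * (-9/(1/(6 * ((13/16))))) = 6669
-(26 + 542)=-568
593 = 593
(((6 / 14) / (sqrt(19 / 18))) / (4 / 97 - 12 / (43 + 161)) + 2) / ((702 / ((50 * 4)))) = 200 / 351 - 164900 * sqrt(38) / 150423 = -6.19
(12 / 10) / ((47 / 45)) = 54 / 47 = 1.15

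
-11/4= -2.75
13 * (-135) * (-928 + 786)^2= -35387820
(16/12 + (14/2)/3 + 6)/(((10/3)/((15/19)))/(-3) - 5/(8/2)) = -1044/287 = -3.64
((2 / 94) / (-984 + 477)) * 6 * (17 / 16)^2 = -289 / 1016704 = -0.00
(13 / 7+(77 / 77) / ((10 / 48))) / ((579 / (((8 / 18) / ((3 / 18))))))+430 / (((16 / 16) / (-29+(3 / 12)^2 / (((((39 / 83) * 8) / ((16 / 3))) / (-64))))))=-11784140818 / 790335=-14910.31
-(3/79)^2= -9/6241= -0.00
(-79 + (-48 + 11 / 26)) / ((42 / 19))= -20843 / 364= -57.26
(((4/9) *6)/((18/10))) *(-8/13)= -0.91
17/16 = 1.06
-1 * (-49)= 49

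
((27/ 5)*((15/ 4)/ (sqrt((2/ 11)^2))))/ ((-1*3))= -297/ 8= -37.12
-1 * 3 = -3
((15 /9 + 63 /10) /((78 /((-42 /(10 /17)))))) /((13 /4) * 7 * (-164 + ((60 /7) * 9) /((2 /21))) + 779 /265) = -1507373 /3038374170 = -0.00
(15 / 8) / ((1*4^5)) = 15 / 8192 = 0.00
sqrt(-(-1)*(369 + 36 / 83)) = 3*sqrt(282781) / 83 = 19.22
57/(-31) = -1.84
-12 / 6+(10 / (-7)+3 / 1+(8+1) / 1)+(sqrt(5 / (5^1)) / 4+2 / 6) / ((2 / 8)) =229 / 21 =10.90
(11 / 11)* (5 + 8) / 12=1.08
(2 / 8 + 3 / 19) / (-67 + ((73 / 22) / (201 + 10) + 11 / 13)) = -935363 / 151664498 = -0.01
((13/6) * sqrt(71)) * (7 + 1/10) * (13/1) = 11999 * sqrt(71)/60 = 1685.09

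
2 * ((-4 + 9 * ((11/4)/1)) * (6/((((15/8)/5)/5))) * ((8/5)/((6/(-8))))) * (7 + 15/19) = -3144704/57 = -55170.25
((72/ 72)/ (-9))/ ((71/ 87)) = -0.14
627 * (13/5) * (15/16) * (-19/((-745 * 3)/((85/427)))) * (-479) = -1261098267/1017968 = -1238.84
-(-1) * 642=642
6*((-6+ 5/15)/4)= -17/2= -8.50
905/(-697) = -1.30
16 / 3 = 5.33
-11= -11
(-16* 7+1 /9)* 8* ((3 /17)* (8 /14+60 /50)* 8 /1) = -2238.53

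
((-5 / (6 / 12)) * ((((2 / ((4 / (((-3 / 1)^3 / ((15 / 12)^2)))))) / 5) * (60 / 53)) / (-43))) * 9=-46656 / 11395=-4.09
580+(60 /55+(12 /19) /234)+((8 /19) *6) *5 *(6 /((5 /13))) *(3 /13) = 5107150 /8151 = 626.57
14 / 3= 4.67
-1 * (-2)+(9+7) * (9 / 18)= 10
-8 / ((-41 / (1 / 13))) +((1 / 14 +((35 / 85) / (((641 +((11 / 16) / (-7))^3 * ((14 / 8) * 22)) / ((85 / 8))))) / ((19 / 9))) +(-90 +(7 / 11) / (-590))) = -591269092850508232 / 6576129879434115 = -89.91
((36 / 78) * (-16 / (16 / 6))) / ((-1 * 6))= 6 / 13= 0.46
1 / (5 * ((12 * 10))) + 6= 3601 / 600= 6.00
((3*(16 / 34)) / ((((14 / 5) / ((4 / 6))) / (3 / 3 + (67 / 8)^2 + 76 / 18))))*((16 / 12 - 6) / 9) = -217045 / 16524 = -13.14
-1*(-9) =9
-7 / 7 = -1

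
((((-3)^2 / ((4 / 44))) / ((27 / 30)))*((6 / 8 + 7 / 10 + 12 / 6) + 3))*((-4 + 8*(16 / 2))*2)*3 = 255420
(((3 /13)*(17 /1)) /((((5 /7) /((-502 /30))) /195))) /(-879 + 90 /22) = 328559 /16040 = 20.48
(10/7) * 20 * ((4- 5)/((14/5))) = -500/49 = -10.20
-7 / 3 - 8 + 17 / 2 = -11 / 6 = -1.83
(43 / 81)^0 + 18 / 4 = 11 / 2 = 5.50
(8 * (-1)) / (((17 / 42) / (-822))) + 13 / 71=19609853 / 1207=16246.77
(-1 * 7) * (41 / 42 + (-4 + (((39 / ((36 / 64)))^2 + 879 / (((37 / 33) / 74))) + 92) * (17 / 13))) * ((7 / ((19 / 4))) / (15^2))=-1886569034 / 500175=-3771.82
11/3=3.67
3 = 3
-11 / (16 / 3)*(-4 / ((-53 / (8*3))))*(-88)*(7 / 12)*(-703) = -7145292 / 53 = -134816.83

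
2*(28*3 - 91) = -14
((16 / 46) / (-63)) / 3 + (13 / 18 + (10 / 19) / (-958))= 56956093 / 79124094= 0.72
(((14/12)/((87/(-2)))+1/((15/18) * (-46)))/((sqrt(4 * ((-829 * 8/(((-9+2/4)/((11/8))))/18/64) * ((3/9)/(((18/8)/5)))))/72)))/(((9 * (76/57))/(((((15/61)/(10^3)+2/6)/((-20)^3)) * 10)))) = 167137 * sqrt(2325345)/3198489250000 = 0.00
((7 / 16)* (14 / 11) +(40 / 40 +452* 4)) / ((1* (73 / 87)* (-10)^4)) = 13853967 / 64240000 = 0.22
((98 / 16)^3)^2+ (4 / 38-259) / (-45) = 11835590043191 / 224133120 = 52806.07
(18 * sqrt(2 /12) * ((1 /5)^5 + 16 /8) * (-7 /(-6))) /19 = 2303 * sqrt(6) /6250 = 0.90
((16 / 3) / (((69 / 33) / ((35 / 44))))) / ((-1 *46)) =-70 / 1587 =-0.04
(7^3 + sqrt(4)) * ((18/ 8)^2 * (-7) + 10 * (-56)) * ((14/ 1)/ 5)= -4601541/ 8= -575192.62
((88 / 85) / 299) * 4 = 352 / 25415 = 0.01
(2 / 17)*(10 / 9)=0.13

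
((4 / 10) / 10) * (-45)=-9 / 5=-1.80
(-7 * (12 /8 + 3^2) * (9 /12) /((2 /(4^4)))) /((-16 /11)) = 4851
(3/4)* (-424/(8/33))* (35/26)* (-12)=550935/26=21189.81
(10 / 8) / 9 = 0.14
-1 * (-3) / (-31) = -3 / 31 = -0.10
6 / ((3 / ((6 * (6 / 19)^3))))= 2592 / 6859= 0.38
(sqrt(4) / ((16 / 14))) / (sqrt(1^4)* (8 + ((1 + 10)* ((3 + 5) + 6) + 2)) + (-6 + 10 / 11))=77 / 6992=0.01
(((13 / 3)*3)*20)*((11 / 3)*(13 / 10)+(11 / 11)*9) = 10738 / 3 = 3579.33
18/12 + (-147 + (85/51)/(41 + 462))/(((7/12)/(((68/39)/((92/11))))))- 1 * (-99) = 302986009/6316674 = 47.97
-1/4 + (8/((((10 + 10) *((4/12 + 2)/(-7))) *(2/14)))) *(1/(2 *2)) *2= -89/20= -4.45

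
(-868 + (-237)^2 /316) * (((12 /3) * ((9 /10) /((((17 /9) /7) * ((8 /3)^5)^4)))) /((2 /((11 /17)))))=-60043672167251157 /6663886296627575521280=-0.00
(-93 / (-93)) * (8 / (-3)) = -8 / 3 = -2.67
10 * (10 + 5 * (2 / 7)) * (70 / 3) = 8000 / 3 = 2666.67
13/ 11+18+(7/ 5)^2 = 5814/ 275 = 21.14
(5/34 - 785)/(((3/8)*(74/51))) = -53370/37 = -1442.43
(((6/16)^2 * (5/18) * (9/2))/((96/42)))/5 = 63/4096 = 0.02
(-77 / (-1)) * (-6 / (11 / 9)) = -378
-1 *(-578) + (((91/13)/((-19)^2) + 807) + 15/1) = 505407/361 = 1400.02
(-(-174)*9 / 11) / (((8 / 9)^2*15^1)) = 21141 / 1760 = 12.01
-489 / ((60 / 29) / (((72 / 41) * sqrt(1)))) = -85086 / 205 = -415.05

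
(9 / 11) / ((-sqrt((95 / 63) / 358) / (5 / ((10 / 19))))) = -27*sqrt(238070) / 110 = -119.76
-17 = -17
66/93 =22/31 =0.71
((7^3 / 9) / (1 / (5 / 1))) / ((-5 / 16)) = -5488 / 9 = -609.78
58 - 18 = 40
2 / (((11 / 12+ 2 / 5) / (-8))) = -960 / 79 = -12.15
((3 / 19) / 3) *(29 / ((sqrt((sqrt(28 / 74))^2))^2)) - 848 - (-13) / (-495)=-111128483 / 131670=-843.99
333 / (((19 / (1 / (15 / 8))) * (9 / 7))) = 2072 / 285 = 7.27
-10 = -10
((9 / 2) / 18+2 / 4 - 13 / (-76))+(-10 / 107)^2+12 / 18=2083669 / 1305186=1.60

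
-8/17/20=-2/85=-0.02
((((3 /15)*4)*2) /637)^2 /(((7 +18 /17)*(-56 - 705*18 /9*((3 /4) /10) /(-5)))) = -256 /11396022365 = -0.00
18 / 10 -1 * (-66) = 67.80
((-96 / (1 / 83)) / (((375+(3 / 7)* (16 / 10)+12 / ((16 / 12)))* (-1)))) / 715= 2324 / 80223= 0.03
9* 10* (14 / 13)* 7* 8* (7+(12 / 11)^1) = 6279840 / 143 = 43914.97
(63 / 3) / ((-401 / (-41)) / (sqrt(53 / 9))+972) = 202062924 / 9352465967- 115087 * sqrt(53) / 9352465967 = 0.02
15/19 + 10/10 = 34/19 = 1.79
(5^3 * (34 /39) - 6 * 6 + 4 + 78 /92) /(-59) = -139613 /105846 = -1.32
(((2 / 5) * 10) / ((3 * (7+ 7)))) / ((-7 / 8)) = -16 / 147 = -0.11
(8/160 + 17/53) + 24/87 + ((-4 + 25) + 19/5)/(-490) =0.60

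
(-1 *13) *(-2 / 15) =26 / 15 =1.73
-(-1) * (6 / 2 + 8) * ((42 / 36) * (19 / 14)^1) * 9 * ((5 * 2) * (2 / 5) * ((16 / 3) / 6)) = 1672 / 3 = 557.33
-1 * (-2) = 2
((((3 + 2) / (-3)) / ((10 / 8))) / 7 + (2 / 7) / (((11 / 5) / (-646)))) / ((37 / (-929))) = 18044896 / 8547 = 2111.25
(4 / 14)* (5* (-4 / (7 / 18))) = -720 / 49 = -14.69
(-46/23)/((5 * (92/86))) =-43/115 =-0.37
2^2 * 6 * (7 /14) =12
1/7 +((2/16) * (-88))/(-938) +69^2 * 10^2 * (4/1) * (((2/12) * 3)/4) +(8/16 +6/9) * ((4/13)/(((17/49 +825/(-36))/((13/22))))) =238050.15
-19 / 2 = -9.50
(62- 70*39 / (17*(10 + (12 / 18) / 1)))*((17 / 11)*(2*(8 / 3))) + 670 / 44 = 2413 / 6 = 402.17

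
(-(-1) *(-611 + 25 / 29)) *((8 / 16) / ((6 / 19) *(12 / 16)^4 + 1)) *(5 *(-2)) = 43031808 / 15515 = 2773.56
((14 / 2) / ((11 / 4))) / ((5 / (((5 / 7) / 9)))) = 4 / 99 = 0.04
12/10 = 1.20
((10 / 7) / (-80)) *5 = -5 / 56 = -0.09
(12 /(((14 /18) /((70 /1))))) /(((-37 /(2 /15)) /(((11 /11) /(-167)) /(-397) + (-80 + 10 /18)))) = 758460416 /2453063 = 309.19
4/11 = 0.36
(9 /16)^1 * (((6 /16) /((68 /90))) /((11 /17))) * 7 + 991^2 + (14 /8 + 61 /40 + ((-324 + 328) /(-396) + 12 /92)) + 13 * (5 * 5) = 2863299929939 /2914560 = 982412.42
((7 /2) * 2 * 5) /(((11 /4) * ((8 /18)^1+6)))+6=2544 /319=7.97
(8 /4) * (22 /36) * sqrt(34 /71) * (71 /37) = 11 * sqrt(2414) /333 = 1.62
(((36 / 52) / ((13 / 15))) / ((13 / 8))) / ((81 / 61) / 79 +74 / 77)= 400748040 / 797166071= 0.50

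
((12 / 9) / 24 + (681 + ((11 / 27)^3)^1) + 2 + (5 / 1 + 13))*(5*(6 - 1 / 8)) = 6486097525 / 314928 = 20595.49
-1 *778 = -778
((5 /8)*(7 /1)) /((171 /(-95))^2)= 875 /648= 1.35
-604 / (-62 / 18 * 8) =1359 / 62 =21.92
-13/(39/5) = -5/3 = -1.67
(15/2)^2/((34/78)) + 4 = 9047/68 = 133.04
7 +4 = 11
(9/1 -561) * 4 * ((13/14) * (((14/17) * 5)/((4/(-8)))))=287040/17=16884.71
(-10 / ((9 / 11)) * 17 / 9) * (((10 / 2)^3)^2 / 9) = -29218750 / 729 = -40080.59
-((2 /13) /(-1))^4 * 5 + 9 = 256969 /28561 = 9.00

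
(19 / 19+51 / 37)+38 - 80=-1466 / 37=-39.62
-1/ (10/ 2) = -1/ 5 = -0.20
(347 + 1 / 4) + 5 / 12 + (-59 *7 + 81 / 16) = -2893 / 48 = -60.27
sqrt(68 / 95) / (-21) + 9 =9 - 2 * sqrt(1615) / 1995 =8.96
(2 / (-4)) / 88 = -1 / 176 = -0.01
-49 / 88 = -0.56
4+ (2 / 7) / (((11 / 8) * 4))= 4.05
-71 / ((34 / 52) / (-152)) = 280592 / 17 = 16505.41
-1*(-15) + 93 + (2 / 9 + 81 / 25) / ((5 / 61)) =169019 / 1125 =150.24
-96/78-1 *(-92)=1180/13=90.77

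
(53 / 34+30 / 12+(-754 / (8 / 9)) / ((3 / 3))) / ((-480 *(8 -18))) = -0.18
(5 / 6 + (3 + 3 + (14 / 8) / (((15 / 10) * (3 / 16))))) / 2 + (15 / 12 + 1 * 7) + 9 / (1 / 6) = 619 / 9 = 68.78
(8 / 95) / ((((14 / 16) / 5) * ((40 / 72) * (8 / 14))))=144 / 95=1.52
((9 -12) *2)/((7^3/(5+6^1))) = -66/343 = -0.19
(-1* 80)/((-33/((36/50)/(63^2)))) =32/72765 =0.00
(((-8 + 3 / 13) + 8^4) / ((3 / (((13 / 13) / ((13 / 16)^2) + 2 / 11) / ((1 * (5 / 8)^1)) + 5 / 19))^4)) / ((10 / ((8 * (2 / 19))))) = 32518107988850659635670487896 / 97311452881400511043021875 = 334.17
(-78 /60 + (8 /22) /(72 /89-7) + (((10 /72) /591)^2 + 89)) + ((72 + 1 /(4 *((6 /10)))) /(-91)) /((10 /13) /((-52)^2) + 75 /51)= 245055472912359263237 /2813488144248252240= 87.10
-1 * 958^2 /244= -229441 /61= -3761.33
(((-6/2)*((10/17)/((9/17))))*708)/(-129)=2360/129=18.29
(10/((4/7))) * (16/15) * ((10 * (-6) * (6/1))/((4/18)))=-30240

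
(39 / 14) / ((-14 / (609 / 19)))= -3393 / 532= -6.38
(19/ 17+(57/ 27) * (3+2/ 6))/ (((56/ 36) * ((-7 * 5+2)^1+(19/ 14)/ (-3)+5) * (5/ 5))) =-3743/ 20315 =-0.18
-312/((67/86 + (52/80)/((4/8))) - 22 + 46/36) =1207440/72149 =16.74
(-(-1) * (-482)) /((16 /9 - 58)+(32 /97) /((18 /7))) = 210393 /24485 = 8.59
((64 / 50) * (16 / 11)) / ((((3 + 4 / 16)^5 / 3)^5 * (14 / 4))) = 280159925619463815168 / 13583589278618622082109173909025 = 0.00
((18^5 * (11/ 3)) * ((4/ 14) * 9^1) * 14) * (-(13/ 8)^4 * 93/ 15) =-1725287954247/ 160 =-10783049714.04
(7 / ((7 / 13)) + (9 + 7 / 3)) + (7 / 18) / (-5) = 2183 / 90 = 24.26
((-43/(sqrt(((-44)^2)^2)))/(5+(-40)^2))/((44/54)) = -387/22786720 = -0.00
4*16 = 64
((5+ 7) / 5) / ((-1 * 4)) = -3 / 5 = -0.60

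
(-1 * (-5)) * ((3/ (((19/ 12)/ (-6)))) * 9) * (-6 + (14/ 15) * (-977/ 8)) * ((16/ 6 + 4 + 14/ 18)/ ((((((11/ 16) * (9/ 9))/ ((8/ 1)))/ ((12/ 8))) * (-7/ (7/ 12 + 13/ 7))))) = -28476940320/ 10241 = -2780679.65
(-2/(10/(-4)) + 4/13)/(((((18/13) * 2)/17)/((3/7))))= 102/35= 2.91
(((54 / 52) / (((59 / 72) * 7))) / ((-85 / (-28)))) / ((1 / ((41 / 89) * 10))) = 318816 / 1160471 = 0.27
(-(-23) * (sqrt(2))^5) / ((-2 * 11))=-5.91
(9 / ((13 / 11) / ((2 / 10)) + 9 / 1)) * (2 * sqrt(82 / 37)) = 99 * sqrt(3034) / 3034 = 1.80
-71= -71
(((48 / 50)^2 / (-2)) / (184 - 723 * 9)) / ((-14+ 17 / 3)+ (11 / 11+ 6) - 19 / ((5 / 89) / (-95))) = 864 / 380893568125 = 0.00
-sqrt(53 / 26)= -sqrt(1378) / 26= -1.43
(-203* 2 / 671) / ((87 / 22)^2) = -616 / 15921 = -0.04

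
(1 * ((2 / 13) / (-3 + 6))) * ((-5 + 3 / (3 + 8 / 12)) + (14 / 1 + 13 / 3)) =934 / 1287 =0.73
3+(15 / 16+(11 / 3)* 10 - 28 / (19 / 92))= -86617 / 912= -94.97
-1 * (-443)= 443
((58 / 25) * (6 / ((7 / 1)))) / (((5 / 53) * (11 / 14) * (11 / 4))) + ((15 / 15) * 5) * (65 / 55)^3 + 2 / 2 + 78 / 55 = 20.43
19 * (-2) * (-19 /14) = 361 /7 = 51.57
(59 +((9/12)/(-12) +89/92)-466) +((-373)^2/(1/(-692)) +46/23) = -35430183331/368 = -96277672.10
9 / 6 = 3 / 2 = 1.50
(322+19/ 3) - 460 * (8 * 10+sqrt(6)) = -109415/ 3 - 460 * sqrt(6) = -37598.43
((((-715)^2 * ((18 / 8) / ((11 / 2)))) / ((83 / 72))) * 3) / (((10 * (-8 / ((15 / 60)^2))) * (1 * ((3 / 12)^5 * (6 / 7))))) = -42162120 / 83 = -507977.35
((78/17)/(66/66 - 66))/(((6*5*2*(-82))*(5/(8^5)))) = 8192/87125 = 0.09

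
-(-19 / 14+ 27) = -359 / 14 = -25.64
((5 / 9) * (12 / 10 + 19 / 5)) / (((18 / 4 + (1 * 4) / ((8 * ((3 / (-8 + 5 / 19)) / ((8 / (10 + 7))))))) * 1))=3230 / 4527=0.71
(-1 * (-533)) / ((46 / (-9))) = -4797 / 46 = -104.28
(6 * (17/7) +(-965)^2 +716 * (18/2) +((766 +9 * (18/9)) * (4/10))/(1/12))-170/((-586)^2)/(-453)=2562873987649553/2722271790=941446.77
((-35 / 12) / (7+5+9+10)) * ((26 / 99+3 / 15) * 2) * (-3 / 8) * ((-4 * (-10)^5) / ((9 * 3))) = 40075000 / 82863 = 483.63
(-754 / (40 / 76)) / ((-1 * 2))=7163 / 10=716.30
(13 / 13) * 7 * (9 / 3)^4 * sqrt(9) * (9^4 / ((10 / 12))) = 66961566 / 5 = 13392313.20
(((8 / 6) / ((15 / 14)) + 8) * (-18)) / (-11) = 832 / 55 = 15.13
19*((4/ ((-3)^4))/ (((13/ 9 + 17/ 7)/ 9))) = 133/ 61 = 2.18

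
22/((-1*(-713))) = 22/713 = 0.03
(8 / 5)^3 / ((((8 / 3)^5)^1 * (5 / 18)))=2187 / 20000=0.11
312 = 312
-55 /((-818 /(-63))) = -3465 /818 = -4.24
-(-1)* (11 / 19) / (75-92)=-0.03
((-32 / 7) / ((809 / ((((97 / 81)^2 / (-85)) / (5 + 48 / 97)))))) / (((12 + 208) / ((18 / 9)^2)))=29205536 / 92581758093825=0.00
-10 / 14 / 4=-5 / 28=-0.18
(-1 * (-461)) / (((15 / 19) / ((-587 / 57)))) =-270607 / 45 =-6013.49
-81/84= -27/28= -0.96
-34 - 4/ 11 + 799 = 8411/ 11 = 764.64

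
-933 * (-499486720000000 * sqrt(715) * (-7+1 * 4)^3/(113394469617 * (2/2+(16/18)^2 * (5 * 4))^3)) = -247662724591964160000000 * sqrt(715)/10587720924471913651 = -625476.77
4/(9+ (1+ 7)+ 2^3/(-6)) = 12/47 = 0.26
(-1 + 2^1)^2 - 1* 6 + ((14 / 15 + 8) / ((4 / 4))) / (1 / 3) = 109 / 5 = 21.80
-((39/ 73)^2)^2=-2313441/ 28398241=-0.08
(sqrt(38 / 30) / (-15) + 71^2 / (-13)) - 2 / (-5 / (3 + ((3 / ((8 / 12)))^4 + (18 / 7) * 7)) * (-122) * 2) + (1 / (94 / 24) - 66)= -2708680787 / 5963360 - sqrt(285) / 225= -454.30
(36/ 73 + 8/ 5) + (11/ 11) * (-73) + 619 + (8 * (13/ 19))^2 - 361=28600169/ 131765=217.05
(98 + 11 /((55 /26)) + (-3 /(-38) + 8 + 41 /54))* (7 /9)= 2011646 /23085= 87.14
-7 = -7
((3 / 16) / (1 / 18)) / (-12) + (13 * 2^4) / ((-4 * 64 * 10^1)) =-29 / 80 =-0.36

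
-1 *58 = -58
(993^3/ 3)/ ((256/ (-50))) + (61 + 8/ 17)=-138712309315/ 2176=-63746465.68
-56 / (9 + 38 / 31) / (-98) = 124 / 2219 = 0.06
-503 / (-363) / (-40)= -503 / 14520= -0.03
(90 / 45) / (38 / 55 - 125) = -110 / 6837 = -0.02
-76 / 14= -38 / 7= -5.43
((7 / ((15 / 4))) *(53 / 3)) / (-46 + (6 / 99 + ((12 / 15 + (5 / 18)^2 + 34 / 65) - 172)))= -7639632 / 50163461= -0.15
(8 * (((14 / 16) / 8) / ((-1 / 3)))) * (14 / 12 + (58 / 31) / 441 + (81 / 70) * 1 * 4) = -792847 / 52080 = -15.22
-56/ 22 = -28/ 11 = -2.55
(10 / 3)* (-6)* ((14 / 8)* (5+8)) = -455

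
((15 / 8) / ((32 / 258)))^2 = 228.53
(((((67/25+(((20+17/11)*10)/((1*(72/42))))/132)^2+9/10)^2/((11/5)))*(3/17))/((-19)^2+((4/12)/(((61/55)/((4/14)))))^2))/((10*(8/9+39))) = 0.00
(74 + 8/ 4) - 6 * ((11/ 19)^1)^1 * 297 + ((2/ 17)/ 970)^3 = -10177473768617731/ 10649410816375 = -955.68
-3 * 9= -27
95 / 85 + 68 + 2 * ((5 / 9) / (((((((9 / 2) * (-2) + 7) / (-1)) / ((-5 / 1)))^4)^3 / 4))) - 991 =20679736549 / 78336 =263987.65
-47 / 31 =-1.52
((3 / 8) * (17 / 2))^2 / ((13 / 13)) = 2601 / 256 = 10.16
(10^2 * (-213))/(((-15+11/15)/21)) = 3354750/107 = 31352.80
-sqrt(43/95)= -sqrt(4085)/95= -0.67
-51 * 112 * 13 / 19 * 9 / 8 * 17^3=-410422194 / 19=-21601168.11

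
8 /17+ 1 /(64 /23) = 903 /1088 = 0.83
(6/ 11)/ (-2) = -3/ 11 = -0.27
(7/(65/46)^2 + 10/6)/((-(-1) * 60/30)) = 65561/25350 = 2.59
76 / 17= 4.47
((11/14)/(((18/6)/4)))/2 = 11/21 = 0.52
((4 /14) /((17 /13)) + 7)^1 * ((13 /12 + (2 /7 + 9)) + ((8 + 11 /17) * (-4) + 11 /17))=-28914799 /169932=-170.16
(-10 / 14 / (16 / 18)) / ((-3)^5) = 5 / 1512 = 0.00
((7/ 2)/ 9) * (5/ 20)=7/ 72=0.10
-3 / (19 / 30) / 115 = -18 / 437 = -0.04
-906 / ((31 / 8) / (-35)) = 8183.23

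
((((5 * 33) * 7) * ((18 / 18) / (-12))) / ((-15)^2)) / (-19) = 77 / 3420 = 0.02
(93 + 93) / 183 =62 / 61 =1.02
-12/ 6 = -2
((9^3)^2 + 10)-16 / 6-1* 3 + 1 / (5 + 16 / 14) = 68556469 / 129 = 531445.50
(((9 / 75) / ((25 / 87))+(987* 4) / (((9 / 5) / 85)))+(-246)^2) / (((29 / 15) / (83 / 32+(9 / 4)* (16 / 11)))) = 191231713379 / 255200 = 749340.57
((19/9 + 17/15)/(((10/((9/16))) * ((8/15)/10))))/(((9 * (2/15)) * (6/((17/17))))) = 365/768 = 0.48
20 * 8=160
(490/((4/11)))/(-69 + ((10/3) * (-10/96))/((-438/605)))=-42494760/2160859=-19.67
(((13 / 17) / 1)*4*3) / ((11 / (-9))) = -7.51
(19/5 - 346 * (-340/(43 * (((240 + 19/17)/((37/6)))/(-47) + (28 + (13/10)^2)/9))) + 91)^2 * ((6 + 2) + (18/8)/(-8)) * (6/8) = 53461024838146930471317842589/6372896655765617472800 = 8388810.89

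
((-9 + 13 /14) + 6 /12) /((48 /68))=-901 /84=-10.73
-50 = -50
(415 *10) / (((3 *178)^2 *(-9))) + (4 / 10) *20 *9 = 92388469 / 1283202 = 72.00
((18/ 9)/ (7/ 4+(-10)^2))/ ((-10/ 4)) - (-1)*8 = 16264/ 2035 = 7.99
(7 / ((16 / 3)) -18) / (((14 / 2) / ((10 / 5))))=-267 / 56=-4.77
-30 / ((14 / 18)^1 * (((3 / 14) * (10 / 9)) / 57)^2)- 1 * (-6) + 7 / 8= -88424509 / 40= -2210612.72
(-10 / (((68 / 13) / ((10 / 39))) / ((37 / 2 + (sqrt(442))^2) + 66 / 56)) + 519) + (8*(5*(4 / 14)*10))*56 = 3185719 / 476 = 6692.69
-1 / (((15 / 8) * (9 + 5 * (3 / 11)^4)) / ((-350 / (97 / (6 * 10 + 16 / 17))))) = 606723040 / 46704627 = 12.99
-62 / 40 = -31 / 20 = -1.55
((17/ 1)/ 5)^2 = 11.56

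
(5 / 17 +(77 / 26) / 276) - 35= -4232531 / 121992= -34.70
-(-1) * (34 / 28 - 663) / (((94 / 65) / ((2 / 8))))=-602225 / 5264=-114.40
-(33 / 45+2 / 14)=-92 / 105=-0.88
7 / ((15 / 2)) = 14 / 15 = 0.93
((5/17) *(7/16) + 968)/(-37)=-263331/10064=-26.17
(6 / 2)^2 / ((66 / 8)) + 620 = 6832 / 11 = 621.09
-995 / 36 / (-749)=995 / 26964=0.04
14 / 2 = 7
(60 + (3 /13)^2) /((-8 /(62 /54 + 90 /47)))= -77809 /3384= -22.99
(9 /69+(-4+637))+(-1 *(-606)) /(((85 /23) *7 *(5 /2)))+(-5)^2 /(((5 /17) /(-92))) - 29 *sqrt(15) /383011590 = -491120402 /68425 - 29 *sqrt(15) /383011590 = -7177.50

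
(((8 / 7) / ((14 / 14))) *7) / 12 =2 / 3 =0.67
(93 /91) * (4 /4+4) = 465 /91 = 5.11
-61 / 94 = -0.65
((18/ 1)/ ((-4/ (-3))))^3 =19683/ 8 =2460.38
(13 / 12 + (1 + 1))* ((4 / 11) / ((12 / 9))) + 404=17813 / 44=404.84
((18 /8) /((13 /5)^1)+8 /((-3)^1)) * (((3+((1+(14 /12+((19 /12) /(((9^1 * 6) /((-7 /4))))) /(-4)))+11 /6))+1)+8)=-46651901 /1617408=-28.84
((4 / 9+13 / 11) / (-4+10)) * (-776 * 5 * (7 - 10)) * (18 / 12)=156170 / 33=4732.42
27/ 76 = 0.36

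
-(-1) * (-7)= -7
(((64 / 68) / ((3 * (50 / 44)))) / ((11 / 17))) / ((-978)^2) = 8 / 17934075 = 0.00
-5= -5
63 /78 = 21 /26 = 0.81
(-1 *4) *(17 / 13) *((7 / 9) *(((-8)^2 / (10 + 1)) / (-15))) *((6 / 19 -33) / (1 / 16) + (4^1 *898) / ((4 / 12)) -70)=5894113792 / 366795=16069.23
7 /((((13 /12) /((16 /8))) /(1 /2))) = 84 /13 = 6.46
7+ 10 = 17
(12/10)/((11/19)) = 114/55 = 2.07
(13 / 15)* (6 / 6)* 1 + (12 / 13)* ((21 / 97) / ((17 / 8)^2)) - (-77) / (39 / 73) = 792846962 / 5466435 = 145.04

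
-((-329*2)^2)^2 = -187457825296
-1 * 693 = -693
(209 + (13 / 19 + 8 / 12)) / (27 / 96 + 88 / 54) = 3453120 / 31369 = 110.08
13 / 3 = 4.33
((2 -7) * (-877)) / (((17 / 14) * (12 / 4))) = 61390 / 51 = 1203.73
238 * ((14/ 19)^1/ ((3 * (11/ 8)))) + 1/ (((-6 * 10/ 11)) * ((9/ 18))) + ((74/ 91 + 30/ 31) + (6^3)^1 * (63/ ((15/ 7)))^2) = 5505160166767/ 29479450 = 186745.69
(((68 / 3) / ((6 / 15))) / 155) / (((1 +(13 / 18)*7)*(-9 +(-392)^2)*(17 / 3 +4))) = 612 / 15056807105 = 0.00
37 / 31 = 1.19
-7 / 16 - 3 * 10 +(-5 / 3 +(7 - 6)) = -1493 / 48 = -31.10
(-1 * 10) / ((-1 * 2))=5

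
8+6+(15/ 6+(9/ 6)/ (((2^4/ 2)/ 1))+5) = 21.69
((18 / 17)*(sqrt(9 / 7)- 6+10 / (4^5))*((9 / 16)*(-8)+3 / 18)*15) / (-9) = -199355 / 4352+390*sqrt(7) / 119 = -37.14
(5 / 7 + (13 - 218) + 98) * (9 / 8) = -837 / 7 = -119.57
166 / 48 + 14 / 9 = 361 / 72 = 5.01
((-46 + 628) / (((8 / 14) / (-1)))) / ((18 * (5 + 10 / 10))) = -679 / 72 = -9.43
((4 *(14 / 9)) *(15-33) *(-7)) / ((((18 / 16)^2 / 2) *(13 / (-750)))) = -25088000 / 351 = -71475.78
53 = 53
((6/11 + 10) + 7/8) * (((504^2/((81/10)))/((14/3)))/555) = 56280/407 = 138.28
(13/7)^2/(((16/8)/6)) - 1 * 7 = 164/49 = 3.35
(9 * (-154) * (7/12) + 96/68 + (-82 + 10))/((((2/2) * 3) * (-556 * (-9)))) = -1107/18904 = -0.06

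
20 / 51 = 0.39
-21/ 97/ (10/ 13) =-273/ 970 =-0.28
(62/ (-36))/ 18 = -31/ 324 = -0.10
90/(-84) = -15/14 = -1.07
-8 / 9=-0.89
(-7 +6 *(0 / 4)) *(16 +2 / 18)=-112.78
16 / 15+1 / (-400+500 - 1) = 533 / 495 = 1.08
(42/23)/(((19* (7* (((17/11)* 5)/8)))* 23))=528/854335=0.00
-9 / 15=-3 / 5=-0.60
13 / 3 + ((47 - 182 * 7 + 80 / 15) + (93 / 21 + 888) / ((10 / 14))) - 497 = -6974 / 15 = -464.93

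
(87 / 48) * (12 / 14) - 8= -361 / 56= -6.45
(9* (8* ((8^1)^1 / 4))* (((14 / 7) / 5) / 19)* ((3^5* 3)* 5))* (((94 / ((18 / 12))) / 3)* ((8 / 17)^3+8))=174619597824 / 93347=1870650.35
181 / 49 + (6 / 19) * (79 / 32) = 66637 / 14896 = 4.47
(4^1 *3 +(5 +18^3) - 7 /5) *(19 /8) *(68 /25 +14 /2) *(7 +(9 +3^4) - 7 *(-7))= 19708809.52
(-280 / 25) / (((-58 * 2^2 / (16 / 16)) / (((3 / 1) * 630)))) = 2646 / 29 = 91.24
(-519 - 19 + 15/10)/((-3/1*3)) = 1073/18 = 59.61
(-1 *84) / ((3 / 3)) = -84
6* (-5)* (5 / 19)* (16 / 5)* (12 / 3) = -1920 / 19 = -101.05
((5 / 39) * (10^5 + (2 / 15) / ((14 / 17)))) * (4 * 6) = 84000136 / 273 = 307692.81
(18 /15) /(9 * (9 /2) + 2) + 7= 2987 /425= 7.03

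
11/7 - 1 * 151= -1046/7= -149.43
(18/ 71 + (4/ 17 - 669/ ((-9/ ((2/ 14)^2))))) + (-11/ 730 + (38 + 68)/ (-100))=301385377/ 323807925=0.93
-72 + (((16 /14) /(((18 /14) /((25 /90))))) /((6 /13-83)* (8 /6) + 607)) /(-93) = -72.00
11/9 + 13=128/9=14.22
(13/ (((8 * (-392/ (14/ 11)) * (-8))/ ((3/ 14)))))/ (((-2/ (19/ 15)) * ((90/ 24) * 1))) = -247/ 10348800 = -0.00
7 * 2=14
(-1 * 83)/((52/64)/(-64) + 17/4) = -84992/4339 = -19.59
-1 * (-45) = 45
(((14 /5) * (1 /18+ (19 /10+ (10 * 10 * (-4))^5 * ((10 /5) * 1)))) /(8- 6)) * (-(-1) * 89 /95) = -574156799999945176 /21375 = -26861136842102.70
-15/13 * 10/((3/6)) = -300/13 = -23.08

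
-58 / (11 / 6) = -348 / 11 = -31.64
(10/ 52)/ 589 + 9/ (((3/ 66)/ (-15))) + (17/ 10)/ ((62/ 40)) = -45465779/ 15314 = -2968.90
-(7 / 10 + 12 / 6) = -27 / 10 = -2.70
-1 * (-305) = 305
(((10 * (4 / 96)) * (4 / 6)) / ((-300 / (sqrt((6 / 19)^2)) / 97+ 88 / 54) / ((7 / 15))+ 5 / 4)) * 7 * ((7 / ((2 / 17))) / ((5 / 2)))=-1131214 / 397085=-2.85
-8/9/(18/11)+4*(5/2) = 766/81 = 9.46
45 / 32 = 1.41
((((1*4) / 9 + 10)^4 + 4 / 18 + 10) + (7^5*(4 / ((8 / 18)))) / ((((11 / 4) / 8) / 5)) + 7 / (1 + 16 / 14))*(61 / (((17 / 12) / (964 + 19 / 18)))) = 1691697121784304806 / 18403605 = 91922051238.56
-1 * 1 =-1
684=684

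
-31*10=-310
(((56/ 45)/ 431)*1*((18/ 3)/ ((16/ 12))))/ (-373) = -28/ 803815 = -0.00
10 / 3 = 3.33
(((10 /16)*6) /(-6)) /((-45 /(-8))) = -1 /9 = -0.11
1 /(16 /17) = 17 /16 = 1.06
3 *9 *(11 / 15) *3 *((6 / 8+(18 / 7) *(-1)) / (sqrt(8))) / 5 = -7.65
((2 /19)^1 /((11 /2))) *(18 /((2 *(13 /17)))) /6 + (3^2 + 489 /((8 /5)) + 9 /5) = 34393149 /108680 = 316.46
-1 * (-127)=127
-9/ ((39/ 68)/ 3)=-612/ 13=-47.08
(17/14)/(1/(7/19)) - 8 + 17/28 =-3695/532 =-6.95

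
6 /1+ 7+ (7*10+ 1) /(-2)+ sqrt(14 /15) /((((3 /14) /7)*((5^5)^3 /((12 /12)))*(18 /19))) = -45 /2+ 931*sqrt(210) /12359619140625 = -22.50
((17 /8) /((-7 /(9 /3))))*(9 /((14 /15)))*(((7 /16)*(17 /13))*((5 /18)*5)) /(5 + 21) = -325125 /1211392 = -0.27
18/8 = 9/4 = 2.25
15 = 15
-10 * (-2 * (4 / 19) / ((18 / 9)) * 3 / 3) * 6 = 240 / 19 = 12.63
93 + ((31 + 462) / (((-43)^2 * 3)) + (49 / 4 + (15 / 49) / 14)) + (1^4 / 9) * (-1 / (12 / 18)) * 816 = -233179577 / 7610484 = -30.64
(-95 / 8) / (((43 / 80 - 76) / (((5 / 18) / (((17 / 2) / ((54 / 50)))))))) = 570 / 102629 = 0.01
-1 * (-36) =36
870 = 870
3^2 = 9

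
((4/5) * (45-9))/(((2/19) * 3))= 456/5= 91.20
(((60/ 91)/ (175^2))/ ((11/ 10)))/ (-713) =-24/ 874298425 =-0.00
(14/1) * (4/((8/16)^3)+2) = 476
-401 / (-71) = 401 / 71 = 5.65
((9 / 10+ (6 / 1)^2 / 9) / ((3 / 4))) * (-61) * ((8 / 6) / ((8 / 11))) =-32879 / 45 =-730.64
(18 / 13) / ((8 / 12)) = 27 / 13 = 2.08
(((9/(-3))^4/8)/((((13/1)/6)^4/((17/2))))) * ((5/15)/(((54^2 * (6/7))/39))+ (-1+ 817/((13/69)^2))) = 3470646752457/38614472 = 89879.43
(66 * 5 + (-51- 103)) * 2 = 352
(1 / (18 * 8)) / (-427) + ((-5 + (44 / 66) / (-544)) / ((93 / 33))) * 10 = -575054237 / 32404176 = -17.75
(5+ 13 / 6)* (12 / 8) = 43 / 4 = 10.75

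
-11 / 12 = -0.92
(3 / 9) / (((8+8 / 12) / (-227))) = -227 / 26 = -8.73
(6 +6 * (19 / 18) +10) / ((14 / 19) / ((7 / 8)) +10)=2.06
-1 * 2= -2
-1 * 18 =-18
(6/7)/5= 6/35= 0.17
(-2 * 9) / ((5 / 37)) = -666 / 5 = -133.20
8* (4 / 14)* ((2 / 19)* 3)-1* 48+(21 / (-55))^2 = -18962547 / 402325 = -47.13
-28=-28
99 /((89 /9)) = 891 /89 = 10.01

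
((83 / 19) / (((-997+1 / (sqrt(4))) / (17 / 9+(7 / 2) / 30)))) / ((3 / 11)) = -17347 / 538110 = -0.03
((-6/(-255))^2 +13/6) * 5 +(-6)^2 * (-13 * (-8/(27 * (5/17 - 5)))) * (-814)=69350471/2890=23996.70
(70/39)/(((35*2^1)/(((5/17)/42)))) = 5/27846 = 0.00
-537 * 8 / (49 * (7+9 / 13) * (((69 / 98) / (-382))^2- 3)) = 3.80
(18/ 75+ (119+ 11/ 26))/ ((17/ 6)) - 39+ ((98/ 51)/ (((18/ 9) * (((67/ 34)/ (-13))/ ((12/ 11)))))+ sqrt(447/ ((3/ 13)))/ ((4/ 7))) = -14986684/ 4071925+ 7 * sqrt(1937)/ 4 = 73.34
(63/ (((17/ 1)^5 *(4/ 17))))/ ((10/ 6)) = 189/ 1670420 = 0.00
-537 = -537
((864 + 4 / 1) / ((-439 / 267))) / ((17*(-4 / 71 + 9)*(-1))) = 16454676 / 4739005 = 3.47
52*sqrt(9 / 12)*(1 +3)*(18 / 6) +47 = 47 +312*sqrt(3) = 587.40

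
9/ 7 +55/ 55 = 16/ 7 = 2.29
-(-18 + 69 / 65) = 1101 / 65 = 16.94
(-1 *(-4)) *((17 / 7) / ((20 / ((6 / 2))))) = 51 / 35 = 1.46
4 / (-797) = -4 / 797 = -0.01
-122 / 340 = -61 / 170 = -0.36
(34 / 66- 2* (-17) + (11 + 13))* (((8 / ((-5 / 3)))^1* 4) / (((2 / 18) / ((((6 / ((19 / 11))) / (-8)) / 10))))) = 208548 / 475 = 439.05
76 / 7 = 10.86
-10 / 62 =-5 / 31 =-0.16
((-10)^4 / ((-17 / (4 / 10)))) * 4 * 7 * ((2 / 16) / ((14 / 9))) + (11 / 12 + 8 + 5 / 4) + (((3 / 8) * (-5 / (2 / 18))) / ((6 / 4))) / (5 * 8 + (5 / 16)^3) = -34073641 / 65586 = -519.53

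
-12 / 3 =-4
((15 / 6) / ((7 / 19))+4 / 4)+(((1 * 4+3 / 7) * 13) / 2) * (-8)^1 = -222.50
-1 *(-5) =5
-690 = -690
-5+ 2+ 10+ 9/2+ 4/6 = 12.17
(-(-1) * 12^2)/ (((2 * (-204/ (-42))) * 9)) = 28/ 17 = 1.65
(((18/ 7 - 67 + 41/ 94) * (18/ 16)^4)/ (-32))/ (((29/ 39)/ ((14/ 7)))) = 10774297053/ 1250557952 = 8.62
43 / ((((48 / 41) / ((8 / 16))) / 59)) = 104017 / 96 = 1083.51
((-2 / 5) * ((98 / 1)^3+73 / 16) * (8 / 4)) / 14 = -3011829 / 56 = -53782.66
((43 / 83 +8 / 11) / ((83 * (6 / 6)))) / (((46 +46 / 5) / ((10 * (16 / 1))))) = 75800 / 1742917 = 0.04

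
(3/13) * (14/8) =21/52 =0.40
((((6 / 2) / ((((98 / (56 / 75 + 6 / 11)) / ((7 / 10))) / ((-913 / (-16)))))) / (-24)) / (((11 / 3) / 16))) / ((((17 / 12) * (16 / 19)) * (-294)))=0.00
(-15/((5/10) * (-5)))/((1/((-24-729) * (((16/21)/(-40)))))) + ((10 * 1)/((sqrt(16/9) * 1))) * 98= 28737/35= 821.06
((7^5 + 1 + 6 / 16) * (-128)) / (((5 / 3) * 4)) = -1613604 / 5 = -322720.80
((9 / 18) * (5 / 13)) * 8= 20 / 13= 1.54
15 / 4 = 3.75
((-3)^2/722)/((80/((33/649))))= 27/3407840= 0.00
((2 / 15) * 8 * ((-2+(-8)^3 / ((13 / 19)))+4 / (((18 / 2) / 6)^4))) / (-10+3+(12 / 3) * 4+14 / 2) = -789242 / 15795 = -49.97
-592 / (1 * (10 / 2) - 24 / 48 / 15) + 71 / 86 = -1516781 / 12814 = -118.37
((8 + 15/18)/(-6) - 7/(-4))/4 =5/72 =0.07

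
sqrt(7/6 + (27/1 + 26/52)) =sqrt(258)/3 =5.35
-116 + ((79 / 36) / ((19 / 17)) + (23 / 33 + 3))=-830195 / 7524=-110.34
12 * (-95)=-1140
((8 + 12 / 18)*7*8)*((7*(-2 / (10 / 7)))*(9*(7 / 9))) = -499408 / 15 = -33293.87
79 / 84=0.94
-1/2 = -0.50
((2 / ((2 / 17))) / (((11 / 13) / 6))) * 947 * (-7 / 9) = -2930018 / 33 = -88788.42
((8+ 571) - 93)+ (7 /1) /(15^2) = 109357 /225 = 486.03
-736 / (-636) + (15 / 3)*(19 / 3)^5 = 656181139 / 12879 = 50949.70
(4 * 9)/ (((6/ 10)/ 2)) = 120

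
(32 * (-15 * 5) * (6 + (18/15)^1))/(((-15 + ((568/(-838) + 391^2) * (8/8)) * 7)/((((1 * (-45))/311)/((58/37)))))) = 0.00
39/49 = 0.80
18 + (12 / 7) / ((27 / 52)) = 1342 / 63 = 21.30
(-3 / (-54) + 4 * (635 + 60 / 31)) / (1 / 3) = 1421671 / 186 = 7643.39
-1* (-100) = 100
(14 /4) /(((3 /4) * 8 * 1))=7 /12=0.58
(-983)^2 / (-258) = -966289 / 258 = -3745.31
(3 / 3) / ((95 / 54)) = 54 / 95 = 0.57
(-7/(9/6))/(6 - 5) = -14/3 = -4.67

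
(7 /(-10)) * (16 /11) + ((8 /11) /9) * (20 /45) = -4376 /4455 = -0.98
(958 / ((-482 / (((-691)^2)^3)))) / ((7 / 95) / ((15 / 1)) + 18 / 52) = -1931932773546758207044950 / 3134687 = -616308031247380745.52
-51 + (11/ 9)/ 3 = -50.59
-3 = -3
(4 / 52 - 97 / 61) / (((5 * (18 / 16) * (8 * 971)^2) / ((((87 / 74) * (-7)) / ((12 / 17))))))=17255 / 331966773372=0.00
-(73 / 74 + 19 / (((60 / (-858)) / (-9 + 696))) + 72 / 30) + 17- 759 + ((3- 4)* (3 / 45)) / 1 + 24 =103194728 / 555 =185936.45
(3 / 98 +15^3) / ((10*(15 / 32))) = 882008 / 1225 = 720.01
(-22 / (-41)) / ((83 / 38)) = 836 / 3403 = 0.25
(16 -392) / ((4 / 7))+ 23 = -635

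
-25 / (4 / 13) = -325 / 4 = -81.25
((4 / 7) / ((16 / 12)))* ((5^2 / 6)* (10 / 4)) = 125 / 28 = 4.46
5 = 5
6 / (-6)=-1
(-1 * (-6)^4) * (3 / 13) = -3888 / 13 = -299.08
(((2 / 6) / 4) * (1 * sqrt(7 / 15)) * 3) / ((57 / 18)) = sqrt(105) / 190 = 0.05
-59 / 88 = -0.67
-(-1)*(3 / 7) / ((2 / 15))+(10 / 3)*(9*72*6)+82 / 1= 182633 / 14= 13045.21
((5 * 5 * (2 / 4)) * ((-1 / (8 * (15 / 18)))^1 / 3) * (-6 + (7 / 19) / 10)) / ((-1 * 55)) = -103 / 1520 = -0.07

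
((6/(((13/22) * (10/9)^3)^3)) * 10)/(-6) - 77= -2630269170859/27462500000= -95.78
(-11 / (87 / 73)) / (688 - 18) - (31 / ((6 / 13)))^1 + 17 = -487503 / 9715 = -50.18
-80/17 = -4.71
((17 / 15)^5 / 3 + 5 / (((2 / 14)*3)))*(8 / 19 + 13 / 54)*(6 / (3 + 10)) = 1000559462 / 266540625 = 3.75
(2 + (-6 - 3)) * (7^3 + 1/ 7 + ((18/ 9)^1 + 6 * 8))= -2752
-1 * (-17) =17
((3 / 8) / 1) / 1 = 0.38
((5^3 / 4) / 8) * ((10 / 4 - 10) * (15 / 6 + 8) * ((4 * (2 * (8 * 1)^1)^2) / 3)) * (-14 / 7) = 210000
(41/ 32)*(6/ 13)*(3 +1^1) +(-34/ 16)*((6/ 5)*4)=-2037/ 260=-7.83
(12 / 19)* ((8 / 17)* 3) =288 / 323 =0.89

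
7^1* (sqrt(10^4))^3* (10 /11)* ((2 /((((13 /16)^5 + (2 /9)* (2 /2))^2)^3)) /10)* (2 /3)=6593125049540693779844139860609501616930816000000 /284712115463160664336634945166024845286371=23157163.65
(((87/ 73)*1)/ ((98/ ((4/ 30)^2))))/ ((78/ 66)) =638/ 3487575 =0.00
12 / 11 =1.09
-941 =-941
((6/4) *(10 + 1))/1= 33/2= 16.50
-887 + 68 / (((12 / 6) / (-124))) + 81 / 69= -117342 / 23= -5101.83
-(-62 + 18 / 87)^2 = -3211264 / 841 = -3818.39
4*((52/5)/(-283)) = -0.15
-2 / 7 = -0.29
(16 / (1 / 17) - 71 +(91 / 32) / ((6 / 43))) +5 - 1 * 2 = 224.38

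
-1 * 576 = -576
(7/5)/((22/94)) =329/55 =5.98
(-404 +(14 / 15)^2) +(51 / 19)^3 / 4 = -2458708469 / 6173100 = -398.29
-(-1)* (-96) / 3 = -32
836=836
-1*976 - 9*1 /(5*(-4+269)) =-976.01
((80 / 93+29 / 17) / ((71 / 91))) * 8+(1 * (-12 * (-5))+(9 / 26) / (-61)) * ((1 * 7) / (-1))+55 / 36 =-418855975451 / 1068180516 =-392.12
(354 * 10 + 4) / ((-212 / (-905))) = 801830 / 53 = 15128.87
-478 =-478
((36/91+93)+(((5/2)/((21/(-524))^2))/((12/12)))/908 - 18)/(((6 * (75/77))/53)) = 58504103053/83660850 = 699.30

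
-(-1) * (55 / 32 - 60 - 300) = -11465 / 32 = -358.28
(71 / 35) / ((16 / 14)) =71 / 40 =1.78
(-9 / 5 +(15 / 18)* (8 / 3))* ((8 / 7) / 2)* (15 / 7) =76 / 147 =0.52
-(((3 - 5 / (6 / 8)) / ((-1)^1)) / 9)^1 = -11 / 27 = -0.41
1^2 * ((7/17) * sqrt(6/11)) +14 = 7 * sqrt(66)/187 +14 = 14.30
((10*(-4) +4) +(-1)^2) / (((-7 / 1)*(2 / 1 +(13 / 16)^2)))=1280 / 681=1.88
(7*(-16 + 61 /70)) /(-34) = 1059 /340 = 3.11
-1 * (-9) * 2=18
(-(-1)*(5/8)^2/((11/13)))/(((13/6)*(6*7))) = 25/4928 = 0.01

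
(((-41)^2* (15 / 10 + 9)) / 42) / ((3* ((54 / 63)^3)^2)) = 197767969 / 559872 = 353.24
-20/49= -0.41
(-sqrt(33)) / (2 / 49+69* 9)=-0.01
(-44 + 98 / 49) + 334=292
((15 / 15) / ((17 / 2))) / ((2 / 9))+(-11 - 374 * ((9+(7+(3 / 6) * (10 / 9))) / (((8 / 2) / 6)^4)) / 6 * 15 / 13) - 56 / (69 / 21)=-492487149 / 81328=-6055.57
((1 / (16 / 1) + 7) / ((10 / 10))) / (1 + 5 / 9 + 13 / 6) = 1017 / 536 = 1.90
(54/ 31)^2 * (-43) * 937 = -117488556/ 961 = -122256.56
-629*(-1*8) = 5032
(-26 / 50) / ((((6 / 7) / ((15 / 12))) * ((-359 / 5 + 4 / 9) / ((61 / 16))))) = 1281 / 31616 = 0.04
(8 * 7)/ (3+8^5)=56/ 32771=0.00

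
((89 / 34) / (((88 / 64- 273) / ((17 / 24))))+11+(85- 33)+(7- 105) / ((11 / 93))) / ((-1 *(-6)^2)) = 21.27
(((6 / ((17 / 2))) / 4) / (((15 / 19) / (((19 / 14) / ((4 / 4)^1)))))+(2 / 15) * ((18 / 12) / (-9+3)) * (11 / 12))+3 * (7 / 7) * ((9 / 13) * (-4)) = -4474789 / 556920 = -8.03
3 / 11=0.27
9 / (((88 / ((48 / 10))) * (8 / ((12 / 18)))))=9 / 220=0.04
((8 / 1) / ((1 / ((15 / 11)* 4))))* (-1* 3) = -1440 / 11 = -130.91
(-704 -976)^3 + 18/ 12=-4741631998.50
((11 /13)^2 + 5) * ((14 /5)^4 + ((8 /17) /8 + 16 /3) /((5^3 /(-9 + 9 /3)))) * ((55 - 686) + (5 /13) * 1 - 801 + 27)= -2294226761904 /4668625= -491413.80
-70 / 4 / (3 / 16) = -280 / 3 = -93.33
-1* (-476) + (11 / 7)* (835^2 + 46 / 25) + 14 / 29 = 5562802199 / 5075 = 1096118.66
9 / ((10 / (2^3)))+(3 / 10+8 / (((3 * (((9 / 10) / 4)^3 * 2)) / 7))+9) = 3656171 / 4374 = 835.89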